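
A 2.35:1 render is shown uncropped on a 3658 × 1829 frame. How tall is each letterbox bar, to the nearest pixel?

136 px

2.35:1 is wider than 2:1, so it spans the full width.
That makes the image 1556.60 px tall (3658 / 2.350).
Leftover height: 1829 − 1556.60 = 272.40 px → 136.20 each side.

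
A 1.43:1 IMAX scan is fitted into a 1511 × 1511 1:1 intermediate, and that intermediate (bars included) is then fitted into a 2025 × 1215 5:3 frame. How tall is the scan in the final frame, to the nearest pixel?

850 px

Inside the 1511×1511 canvas the scan is width-limited at 1511.00 × 1056.64.
Second fit — the 1:1 canvas into 2025×1215 spans the height: 1215.00 × 1215.00 (×0.8041 from 1511×1511).
So the scan's height is 1056.64 × 0.8041 ≈ 849.65.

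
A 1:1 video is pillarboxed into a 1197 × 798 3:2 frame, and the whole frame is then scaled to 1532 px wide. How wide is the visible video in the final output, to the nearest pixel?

Fitted into 1197×798, the video spans the height; its width is 798 × 1/1 ≈ 798.00 px.
Scaling 1197 → 1532 is ×1.2799, so the width becomes 798.00 × 1.2799 ≈ 1021.33 px.

1021 px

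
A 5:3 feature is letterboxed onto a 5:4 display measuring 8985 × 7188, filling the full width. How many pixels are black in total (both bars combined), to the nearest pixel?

That makes the image 5391.0000 px tall (8985 × 3/5).
Black = 7188 − 5391.0000 = 1797.0000 px.
Bar area = 1797.0000 × 8985 ≈ 16146045 px.

16146045 pixels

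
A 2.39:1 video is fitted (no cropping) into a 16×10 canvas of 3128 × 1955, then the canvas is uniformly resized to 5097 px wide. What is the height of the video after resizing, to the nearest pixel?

At 3128×1955 the video is width-limited, so height = 3128 / 2.390 ≈ 1308.79 px.
Scaling 3128 → 5097 is ×1.6295, so the height becomes 1308.79 × 1.6295 ≈ 2132.64 px.

2133 px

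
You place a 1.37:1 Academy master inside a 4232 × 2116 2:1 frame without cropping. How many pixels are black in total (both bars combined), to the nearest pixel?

2820797 pixels

1.37:1 Academy (1.370) < 2:1 (2.000), so the master fills the height.
The master is 2116 × 1.370 ≈ 2898.9200 px wide.
Leftover width: 4232 − 2898.9200 = 1333.0800 px.
That's 1333.0800 × 2116 ≈ 2820797 black pixels.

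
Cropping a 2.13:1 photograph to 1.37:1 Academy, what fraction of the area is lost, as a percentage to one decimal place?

1.37:1 Academy is narrower than 2.13:1, so the crop keeps the full height and trims the width.
Area ratio = (1.370)/(2.130) = 64.32%; the remaining 35.68% is cropped out.

35.7%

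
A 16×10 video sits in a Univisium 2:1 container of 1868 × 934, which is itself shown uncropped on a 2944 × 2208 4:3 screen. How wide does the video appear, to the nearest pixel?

2355 px

16×10 in 1868×934: fills the height, so the video is 1494.40 × 934.00.
Univisium 2:1 in 2944×2208: fills the width, so the intermediate becomes 2944.00 × 1472.00 — a scale of ×1.5760.
Applying the same ×1.5760: 1494.40 → 2355.20.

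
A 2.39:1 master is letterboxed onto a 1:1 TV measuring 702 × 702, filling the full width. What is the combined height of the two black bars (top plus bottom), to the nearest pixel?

408 px

Content height = 702 / 2.390 ≈ 293.72 px.
Leftover height: 702 − 293.72 = 408.28 px.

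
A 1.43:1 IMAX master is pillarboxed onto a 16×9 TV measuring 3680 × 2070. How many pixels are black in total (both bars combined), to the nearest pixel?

1490193 pixels

Since 1.430 < 1.778, the master is height-limited.
Content width = 2070 × 1.430 ≈ 2960.1000 px.
3680 − 2960.1000 = 719.9000 px of bars.
Across the 2070-px span: 719.9000 × 2070 ≈ 1490193 px.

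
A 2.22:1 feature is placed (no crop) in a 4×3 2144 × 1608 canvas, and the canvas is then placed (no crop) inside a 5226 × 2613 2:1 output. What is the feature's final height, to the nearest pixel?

1569 px

2.22:1 in 2144×1608: fills the width, so the feature is 2144.00 × 965.77.
4×3 in 5226×2613: fills the height, so the intermediate becomes 3484.00 × 2613.00 — a scale of ×1.6250.
Applying the same ×1.6250: 965.77 → 1569.37.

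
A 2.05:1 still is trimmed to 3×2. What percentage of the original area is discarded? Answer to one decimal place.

26.8%

3×2 is narrower than 2.05:1, so the crop keeps the full height and trims the width.
(1.500)/(2.050) ≈ 0.732 of the area survives, leaving 26.83% discarded.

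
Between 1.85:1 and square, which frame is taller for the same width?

1.85 and square = 1; 1.85 > 1. The smaller width-to-height ratio is the taller frame.

square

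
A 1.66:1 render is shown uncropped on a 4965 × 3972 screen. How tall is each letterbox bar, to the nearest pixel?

491 px

1.66:1 (1.660) > 5:4 (1.250), so the render fills the width.
Content height = 4965 / 1.660 ≈ 2990.96 px.
3972 − 2990.96 = 981.04 px of bars (490.52 each).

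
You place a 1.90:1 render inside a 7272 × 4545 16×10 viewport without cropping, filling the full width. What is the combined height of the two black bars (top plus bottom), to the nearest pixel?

The render is 7272 / 1.900 ≈ 3827.37 px tall.
4545 − 3827.37 = 717.63 px of bars.

718 px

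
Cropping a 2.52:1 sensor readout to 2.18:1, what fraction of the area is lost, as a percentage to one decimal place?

13.5%

Going from 2.52:1 to 2.18:1 means cutting width while keeping height.
(2.180)/(2.520) ≈ 0.865 of the area survives, leaving 13.49% discarded.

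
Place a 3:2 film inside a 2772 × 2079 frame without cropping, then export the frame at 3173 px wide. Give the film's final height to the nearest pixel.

At 2772×2079 the film is width-limited, so height = 2772 × 2/3 ≈ 1848.00 px.
Resizing to 3173 px wide multiplies everything by 1.1447: 1848.00 → 2115.33 px.

2115 px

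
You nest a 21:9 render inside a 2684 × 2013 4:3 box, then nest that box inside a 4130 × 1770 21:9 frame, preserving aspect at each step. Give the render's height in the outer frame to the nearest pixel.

1011 px

Inside the 2684×2013 canvas the render is width-limited at 2684.00 × 1150.29.
4:3 in 4130×1770: fills the height, so the intermediate becomes 2360.00 × 1770.00 — a scale of ×0.8793.
So the render's height is 1150.29 × 0.8793 ≈ 1011.43.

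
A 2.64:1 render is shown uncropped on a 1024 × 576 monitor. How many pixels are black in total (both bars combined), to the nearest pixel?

Since 2.640 > 1.778, the render is width-limited.
The render is 1024 / 2.640 ≈ 387.8788 px tall.
576 − 387.8788 = 188.1212 px of bars.
Across the 1024-px span: 188.1212 × 1024 ≈ 192636 px.

192636 pixels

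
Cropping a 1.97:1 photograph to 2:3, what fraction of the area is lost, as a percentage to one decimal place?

66.2%

The height stays; only width is cut (since 2:3 is narrower than 1.97:1).
Fraction kept = (0.667)/(1.970) ≈ 33.84%, so 66.16% is lost.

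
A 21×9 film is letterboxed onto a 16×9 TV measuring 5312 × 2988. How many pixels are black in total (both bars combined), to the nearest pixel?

3779109 pixels

Since 2.333 > 1.778, the film is width-limited.
The film is 5312 × 9/21 ≈ 2276.5714 px tall.
2988 − 2276.5714 = 711.4286 px of bars.
Across the 5312-px span: 711.4286 × 5312 ≈ 3779109 px.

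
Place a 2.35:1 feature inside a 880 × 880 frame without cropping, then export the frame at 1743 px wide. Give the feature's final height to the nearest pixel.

742 px

Fitted into 880×880, the feature spans the width; its height is 880 / 2.350 ≈ 374.47 px.
Resizing to 1743 px wide multiplies everything by 1.9807: 374.47 → 741.70 px.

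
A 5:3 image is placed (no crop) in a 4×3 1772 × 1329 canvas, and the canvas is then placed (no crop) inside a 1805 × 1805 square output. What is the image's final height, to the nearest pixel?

First fit — 5:3 into 1772×1329 spans the width: 1772.00 × 1063.20.
Second fit — the 4×3 canvas into 1805×1805 spans the width: 1805.00 × 1353.75 (×1.0186 from 1772×1329).
Applying the same ×1.0186: 1063.20 → 1083.00.

1083 px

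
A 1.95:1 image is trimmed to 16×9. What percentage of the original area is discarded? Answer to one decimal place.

The height stays; only width is cut (since 16×9 is narrower than 1.95:1).
Area ratio = (1.778)/(1.950) = 91.17%; the remaining 8.83% is cropped out.

8.8%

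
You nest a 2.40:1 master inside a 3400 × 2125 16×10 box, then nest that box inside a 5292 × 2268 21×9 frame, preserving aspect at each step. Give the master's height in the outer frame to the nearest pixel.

First fit — 2.40:1 into 3400×2125 spans the width: 3400.00 × 1416.67.
16×10 in 5292×2268: fills the height, so the intermediate becomes 3628.80 × 2268.00 — a scale of ×1.0673.
Applying the same ×1.0673: 1416.67 → 1512.00.

1512 px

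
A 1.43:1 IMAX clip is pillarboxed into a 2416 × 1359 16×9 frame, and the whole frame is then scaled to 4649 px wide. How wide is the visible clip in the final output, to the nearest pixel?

3740 px

At 2416×1359 the clip is height-limited, so width = 1359 × 1.430 ≈ 1943.37 px.
The frame scales by 4649/2416 = 1.9243; 1943.37 × 1.9243 ≈ 3739.54 px.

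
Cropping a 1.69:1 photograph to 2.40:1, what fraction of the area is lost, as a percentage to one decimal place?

29.6%

Going from 1.69:1 to 2.40:1 means cutting height while keeping width.
Area ratio = (1.690)/(2.400) = 70.42%; the remaining 29.58% is cropped out.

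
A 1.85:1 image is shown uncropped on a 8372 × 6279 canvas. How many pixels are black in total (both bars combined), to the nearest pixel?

1.85:1 (1.850) > 4×3 (1.333), so the image fills the width.
Content height = 8372 / 1.850 ≈ 4525.4054 px.
Black = 6279 − 4525.4054 = 1753.5946 px.
Across the 8372-px span: 1753.5946 × 8372 ≈ 14681094 px.

14681094 pixels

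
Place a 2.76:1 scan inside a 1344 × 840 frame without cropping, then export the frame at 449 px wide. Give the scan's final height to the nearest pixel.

At 1344×840 the scan is width-limited, so height = 1344 / 2.760 ≈ 486.96 px.
Resizing to 449 px wide multiplies everything by 0.3341: 486.96 → 162.68 px.

163 px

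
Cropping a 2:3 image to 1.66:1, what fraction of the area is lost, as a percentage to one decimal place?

1.66:1 is wider than 2:3, so the crop keeps the full width and trims the height.
Fraction kept = (0.667)/(1.660) ≈ 40.16%, so 59.84% is lost.

59.8%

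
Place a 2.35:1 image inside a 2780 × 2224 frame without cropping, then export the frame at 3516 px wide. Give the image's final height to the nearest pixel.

In the 2780×2224 frame the image fills the width: height = 2780 / 2.350 ≈ 1182.98 px.
The frame scales by 3516/2780 = 1.2647; 1182.98 × 1.2647 ≈ 1496.17 px.

1496 px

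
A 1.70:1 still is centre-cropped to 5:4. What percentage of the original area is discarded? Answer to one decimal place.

The height stays; only width is cut (since 5:4 is narrower than 1.70:1).
Fraction kept = (1.250)/(1.700) ≈ 73.53%, so 26.47% is lost.

26.5%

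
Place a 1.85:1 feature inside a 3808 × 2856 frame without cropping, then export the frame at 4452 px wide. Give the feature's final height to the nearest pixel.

Fitted into 3808×2856, the feature spans the width; its height is 3808 / 1.850 ≈ 2058.38 px.
The frame scales by 4452/3808 = 1.1691; 2058.38 × 1.1691 ≈ 2406.49 px.

2406 px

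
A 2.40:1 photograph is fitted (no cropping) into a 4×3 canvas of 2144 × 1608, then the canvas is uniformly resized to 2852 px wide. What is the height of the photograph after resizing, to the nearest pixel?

At 2144×1608 the photograph is width-limited, so height = 2144 / 2.400 ≈ 893.33 px.
Scaling 2144 → 2852 is ×1.3302, so the height becomes 893.33 × 1.3302 ≈ 1188.33 px.

1188 px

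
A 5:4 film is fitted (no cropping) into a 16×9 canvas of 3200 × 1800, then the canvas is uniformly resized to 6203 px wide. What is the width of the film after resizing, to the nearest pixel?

4361 px

In the 3200×1800 frame the film fills the height: width = 1800 × 5/4 ≈ 2250.00 px.
Scaling 3200 → 6203 is ×1.9384, so the width becomes 2250.00 × 1.9384 ≈ 4361.48 px.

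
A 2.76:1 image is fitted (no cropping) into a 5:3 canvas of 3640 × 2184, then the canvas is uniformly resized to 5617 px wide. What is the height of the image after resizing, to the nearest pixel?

At 3640×2184 the image is width-limited, so height = 3640 / 2.760 ≈ 1318.84 px.
Scaling 3640 → 5617 is ×1.5431, so the height becomes 1318.84 × 1.5431 ≈ 2035.14 px.

2035 px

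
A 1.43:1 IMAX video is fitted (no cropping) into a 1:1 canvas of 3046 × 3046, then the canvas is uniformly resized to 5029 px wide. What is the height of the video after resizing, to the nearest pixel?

3517 px

In the 3046×3046 frame the video fills the width: height = 3046 / 1.430 ≈ 2130.07 px.
Scaling 3046 → 5029 is ×1.6510, so the height becomes 2130.07 × 1.6510 ≈ 3516.78 px.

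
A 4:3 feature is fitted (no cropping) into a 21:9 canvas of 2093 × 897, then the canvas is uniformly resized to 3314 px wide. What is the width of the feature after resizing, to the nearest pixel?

1894 px

Fitted into 2093×897, the feature spans the height; its width is 897 × 4/3 ≈ 1196.00 px.
The frame scales by 3314/2093 = 1.5834; 1196.00 × 1.5834 ≈ 1893.71 px.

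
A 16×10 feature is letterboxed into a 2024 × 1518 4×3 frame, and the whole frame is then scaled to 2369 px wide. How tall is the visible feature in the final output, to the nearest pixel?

Fitted into 2024×1518, the feature spans the width; its height is 2024 × 10/16 ≈ 1265.00 px.
Resizing to 2369 px wide multiplies everything by 1.1705: 1265.00 → 1480.62 px.

1481 px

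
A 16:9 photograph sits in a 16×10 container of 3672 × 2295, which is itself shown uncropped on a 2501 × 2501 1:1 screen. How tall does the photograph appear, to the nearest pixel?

16:9 in 3672×2295: fills the width, so the photograph is 3672.00 × 2065.50.
The 16×10 canvas is width-limited in 2501×2501, giving 2501.00 × 1563.12; scale factor 0.6811.
So the photograph's height is 2065.50 × 0.6811 ≈ 1406.81.

1407 px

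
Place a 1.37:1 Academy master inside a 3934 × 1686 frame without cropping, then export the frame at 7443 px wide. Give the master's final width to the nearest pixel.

In the 3934×1686 frame the master fills the height: width = 1686 × 1.370 ≈ 2309.82 px.
Resizing to 7443 px wide multiplies everything by 1.8920: 2309.82 → 4370.10 px.

4370 px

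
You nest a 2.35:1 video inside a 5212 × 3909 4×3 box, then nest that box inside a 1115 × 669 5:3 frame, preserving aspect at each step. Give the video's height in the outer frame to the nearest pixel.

380 px

2.35:1 in 5212×3909: fills the width, so the video is 5212.00 × 2217.87.
Second fit — the 4×3 canvas into 1115×669 spans the height: 892.00 × 669.00 (×0.1711 from 5212×3909).
So the video's height is 2217.87 × 0.1711 ≈ 379.57.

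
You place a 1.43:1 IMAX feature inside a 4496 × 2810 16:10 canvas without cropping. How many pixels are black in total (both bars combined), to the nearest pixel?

Since 1.430 < 1.600, the feature is height-limited.
The feature is 2810 × 1.430 ≈ 4018.3000 px wide.
Black = 4496 − 4018.3000 = 477.7000 px.
Across the 2810-px span: 477.7000 × 2810 ≈ 1342337 px.

1342337 pixels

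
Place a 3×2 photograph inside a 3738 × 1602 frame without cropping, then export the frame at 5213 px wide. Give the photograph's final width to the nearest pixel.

3351 px

At 3738×1602 the photograph is height-limited, so width = 1602 × 3/2 ≈ 2403.00 px.
The frame scales by 5213/3738 = 1.3946; 2403.00 × 1.3946 ≈ 3351.21 px.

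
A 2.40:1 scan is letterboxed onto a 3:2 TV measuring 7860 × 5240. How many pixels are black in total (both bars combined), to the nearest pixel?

2.40:1 (2.400) > 3:2 (1.500), so the scan fills the width.
That makes the image 3275.0000 px tall (7860 / 2.400).
5240 − 3275.0000 = 1965.0000 px of bars.
Across the 7860-px span: 1965.0000 × 7860 ≈ 15444900 px.

15444900 pixels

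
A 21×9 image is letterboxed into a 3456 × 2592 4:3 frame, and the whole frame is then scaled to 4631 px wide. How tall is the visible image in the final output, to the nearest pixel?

1985 px

At 3456×2592 the image is width-limited, so height = 3456 × 9/21 ≈ 1481.14 px.
The frame scales by 4631/3456 = 1.3400; 1481.14 × 1.3400 ≈ 1984.71 px.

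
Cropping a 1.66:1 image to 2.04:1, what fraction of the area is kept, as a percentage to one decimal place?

Going from 1.66:1 to 2.04:1 means cutting height while keeping width.
(1.660)/(2.040) ≈ 0.814 of the area survives.

81.4%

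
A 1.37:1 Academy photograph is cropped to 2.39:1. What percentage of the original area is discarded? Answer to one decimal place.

42.7%

Going from 1.37:1 Academy to 2.39:1 means cutting height while keeping width.
Area ratio = (1.370)/(2.390) = 57.32%; the remaining 42.68% is cropped out.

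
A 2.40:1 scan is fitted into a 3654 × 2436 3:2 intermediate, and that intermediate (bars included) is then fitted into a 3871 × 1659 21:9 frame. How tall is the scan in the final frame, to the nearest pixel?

1037 px

Inside the 3654×2436 canvas the scan is width-limited at 3654.00 × 1522.50.
3:2 in 3871×1659: fills the height, so the intermediate becomes 2488.50 × 1659.00 — a scale of ×0.6810.
The scan scales with it: height 1522.50 × 0.6810 ≈ 1036.88.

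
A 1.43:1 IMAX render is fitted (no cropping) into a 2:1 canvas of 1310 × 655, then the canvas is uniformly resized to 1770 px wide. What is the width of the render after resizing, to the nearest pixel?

In the 1310×655 frame the render fills the height: width = 655 × 1.430 ≈ 936.65 px.
The frame scales by 1770/1310 = 1.3511; 936.65 × 1.3511 ≈ 1265.55 px.

1266 px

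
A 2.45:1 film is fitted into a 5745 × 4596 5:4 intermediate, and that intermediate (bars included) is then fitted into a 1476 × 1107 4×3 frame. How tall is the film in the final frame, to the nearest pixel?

565 px

First fit — 2.45:1 into 5745×4596 spans the width: 5745.00 × 2344.90.
5:4 in 1476×1107: fills the height, so the intermediate becomes 1383.75 × 1107.00 — a scale of ×0.2409.
So the film's height is 2344.90 × 0.2409 ≈ 564.80.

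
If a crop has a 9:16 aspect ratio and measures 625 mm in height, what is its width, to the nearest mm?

352 mm

At 9:16, 625 × 9/16 ≈ 351.56.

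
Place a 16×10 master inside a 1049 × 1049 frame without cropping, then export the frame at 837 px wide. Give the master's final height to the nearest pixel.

523 px

Fitted into 1049×1049, the master spans the width; its height is 1049 × 10/16 ≈ 655.62 px.
The frame scales by 837/1049 = 0.7979; 655.62 × 0.7979 ≈ 523.12 px.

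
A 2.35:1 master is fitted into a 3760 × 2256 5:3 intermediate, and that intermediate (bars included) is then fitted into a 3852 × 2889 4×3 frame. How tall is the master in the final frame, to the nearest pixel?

1639 px

2.35:1 in 3760×2256: fills the width, so the master is 3760.00 × 1600.00.
5:3 in 3852×2889: fills the width, so the intermediate becomes 3852.00 × 2311.20 — a scale of ×1.0245.
The master scales with it: height 1600.00 × 1.0245 ≈ 1639.15.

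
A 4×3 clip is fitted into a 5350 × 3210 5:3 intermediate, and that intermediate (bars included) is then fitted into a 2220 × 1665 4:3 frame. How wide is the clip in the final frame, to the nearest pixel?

1776 px

Inside the 5350×3210 canvas the clip is height-limited at 4280.00 × 3210.00.
Second fit — the 5:3 canvas into 2220×1665 spans the width: 2220.00 × 1332.00 (×0.4150 from 5350×3210).
Applying the same ×0.4150: 4280.00 → 1776.00.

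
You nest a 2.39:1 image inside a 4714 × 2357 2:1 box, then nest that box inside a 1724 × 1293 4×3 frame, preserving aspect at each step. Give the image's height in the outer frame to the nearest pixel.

721 px

First fit — 2.39:1 into 4714×2357 spans the width: 4714.00 × 1972.38.
The 2:1 canvas is width-limited in 1724×1293, giving 1724.00 × 862.00; scale factor 0.3657.
Applying the same ×0.3657: 1972.38 → 721.34.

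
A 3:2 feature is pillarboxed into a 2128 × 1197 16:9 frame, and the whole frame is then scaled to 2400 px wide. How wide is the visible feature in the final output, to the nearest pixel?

Fitted into 2128×1197, the feature spans the height; its width is 1197 × 3/2 ≈ 1795.50 px.
Scaling 2128 → 2400 is ×1.1278, so the width becomes 1795.50 × 1.1278 ≈ 2025.00 px.

2025 px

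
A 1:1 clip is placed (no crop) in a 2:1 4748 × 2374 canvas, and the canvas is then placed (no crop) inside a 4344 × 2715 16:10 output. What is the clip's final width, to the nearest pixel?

2172 px

First fit — 1:1 into 4748×2374 spans the height: 2374.00 × 2374.00.
Second fit — the 2:1 canvas into 4344×2715 spans the width: 4344.00 × 2172.00 (×0.9149 from 4748×2374).
The clip scales with it: width 2374.00 × 0.9149 ≈ 2172.00.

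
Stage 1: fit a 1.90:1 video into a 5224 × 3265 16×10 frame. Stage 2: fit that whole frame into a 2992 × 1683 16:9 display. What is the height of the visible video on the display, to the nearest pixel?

1417 px

Inside the 5224×3265 canvas the video is width-limited at 5224.00 × 2749.47.
The 16×10 canvas is height-limited in 2992×1683, giving 2692.80 × 1683.00; scale factor 0.5155.
Applying the same ×0.5155: 2749.47 → 1417.26.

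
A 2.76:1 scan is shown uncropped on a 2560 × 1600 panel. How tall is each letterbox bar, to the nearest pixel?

2.76:1 (2.760) > 16:10 (1.600), so the scan fills the width.
Content height = 2560 / 2.760 ≈ 927.54 px.
1600 − 927.54 = 672.46 px of bars (336.23 each).

336 px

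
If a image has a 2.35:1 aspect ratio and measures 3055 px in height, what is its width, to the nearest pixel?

Width = 3055 × 2.350 = 7179.25.

7179 px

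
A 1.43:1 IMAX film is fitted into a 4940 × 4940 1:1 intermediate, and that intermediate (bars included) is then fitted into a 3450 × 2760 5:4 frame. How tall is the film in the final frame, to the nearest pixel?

1.43:1 IMAX in 4940×4940: fills the width, so the film is 4940.00 × 3454.55.
The 1:1 canvas is height-limited in 3450×2760, giving 2760.00 × 2760.00; scale factor 0.5587.
The film scales with it: height 3454.55 × 0.5587 ≈ 1930.07.

1930 px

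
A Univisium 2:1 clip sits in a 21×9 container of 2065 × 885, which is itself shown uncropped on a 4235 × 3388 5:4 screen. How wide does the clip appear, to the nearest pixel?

3630 px

First fit — Univisium 2:1 into 2065×885 spans the height: 1770.00 × 885.00.
Second fit — the 21×9 canvas into 4235×3388 spans the width: 4235.00 × 1815.00 (×2.0508 from 2065×885).
Applying the same ×2.0508: 1770.00 → 3630.00.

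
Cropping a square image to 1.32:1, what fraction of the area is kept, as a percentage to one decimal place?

The width stays; only height is cut (since 1.32:1 is wider than square).
(1.000)/(1.320) ≈ 0.758 of the area survives.

75.8%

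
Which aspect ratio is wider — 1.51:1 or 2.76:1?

1.51 and 2.76; 2.76 > 1.51.

2.76:1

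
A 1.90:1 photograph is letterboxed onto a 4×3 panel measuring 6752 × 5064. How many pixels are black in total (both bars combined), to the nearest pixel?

Since 1.900 > 1.333, the photograph is width-limited.
That makes the image 3553.6842 px tall (6752 / 1.900).
Black = 5064 − 3553.6842 = 1510.3158 px.
Bar area = 1510.3158 × 6752 ≈ 10197652 px.

10197652 pixels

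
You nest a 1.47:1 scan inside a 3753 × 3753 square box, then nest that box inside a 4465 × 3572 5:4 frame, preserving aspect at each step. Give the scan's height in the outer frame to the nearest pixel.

2430 px

First fit — 1.47:1 into 3753×3753 spans the width: 3753.00 × 2553.06.
The square canvas is height-limited in 4465×3572, giving 3572.00 × 3572.00; scale factor 0.9518.
Applying the same ×0.9518: 2553.06 → 2429.93.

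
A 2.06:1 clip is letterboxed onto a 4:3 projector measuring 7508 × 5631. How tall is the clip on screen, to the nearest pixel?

3645 px

2.06:1 is wider than 4:3, so it spans the full width.
That makes the image 3644.66 px tall (7508 / 2.060).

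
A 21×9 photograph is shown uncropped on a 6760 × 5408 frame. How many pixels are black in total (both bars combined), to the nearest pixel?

16973394 pixels

Since 2.333 > 1.250, the photograph is width-limited.
That makes the image 2897.1429 px tall (6760 × 9/21).
5408 − 2897.1429 = 2510.8571 px of bars.
Bar area = 2510.8571 × 6760 ≈ 16973394 px.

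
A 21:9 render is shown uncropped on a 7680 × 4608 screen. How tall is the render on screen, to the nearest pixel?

21:9 is wider than 5:3, so it spans the full width.
Content height = 7680 × 9/21 ≈ 3291.43 px.

3291 px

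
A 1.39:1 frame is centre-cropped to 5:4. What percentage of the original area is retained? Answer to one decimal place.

Going from 1.39:1 to 5:4 means cutting width while keeping height.
Area ratio = (1.250)/(1.390) = 89.93% retained.

89.9%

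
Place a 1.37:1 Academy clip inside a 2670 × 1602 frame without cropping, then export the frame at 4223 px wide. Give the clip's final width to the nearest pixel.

In the 2670×1602 frame the clip fills the height: width = 1602 × 1.370 ≈ 2194.74 px.
The frame scales by 4223/2670 = 1.5816; 2194.74 × 1.5816 ≈ 3471.31 px.

3471 px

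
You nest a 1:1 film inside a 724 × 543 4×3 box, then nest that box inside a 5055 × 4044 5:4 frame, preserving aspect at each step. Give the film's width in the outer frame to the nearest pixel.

3791 px

Inside the 724×543 canvas the film is height-limited at 543.00 × 543.00.
4×3 in 5055×4044: fills the width, so the intermediate becomes 5055.00 × 3791.25 — a scale of ×6.9820.
So the film's width is 543.00 × 6.9820 ≈ 3791.25.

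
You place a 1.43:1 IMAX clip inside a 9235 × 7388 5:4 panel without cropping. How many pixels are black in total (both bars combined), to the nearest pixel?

8588163 pixels

Since 1.430 > 1.250, the clip is width-limited.
That makes the image 6458.0420 px tall (9235 / 1.430).
Leftover height: 7388 − 6458.0420 = 929.9580 px.
Bar area = 929.9580 × 9235 ≈ 8588163 px.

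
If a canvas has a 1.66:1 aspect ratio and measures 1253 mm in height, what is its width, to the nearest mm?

1253 × 1.660 = 2079.98.

2080 mm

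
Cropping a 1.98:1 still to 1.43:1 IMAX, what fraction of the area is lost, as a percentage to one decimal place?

27.8%

The height stays; only width is cut (since 1.43:1 IMAX is narrower than 1.98:1).
(1.430)/(1.980) ≈ 0.722 of the area survives, leaving 27.78% discarded.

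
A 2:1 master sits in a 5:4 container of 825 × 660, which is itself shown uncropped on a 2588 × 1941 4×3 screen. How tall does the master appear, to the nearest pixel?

First fit — 2:1 into 825×660 spans the width: 825.00 × 412.50.
The 5:4 canvas is height-limited in 2588×1941, giving 2426.25 × 1941.00; scale factor 2.9409.
So the master's height is 412.50 × 2.9409 ≈ 1213.12.

1213 px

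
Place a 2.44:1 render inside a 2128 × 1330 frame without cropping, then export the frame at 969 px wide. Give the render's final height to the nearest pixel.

397 px

At 2128×1330 the render is width-limited, so height = 2128 / 2.440 ≈ 872.13 px.
Resizing to 969 px wide multiplies everything by 0.4554: 872.13 → 397.13 px.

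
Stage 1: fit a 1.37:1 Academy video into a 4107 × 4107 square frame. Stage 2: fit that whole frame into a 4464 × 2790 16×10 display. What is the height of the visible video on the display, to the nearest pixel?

Inside the 4107×4107 canvas the video is width-limited at 4107.00 × 2997.81.
square in 4464×2790: fills the height, so the intermediate becomes 2790.00 × 2790.00 — a scale of ×0.6793.
The video scales with it: height 2997.81 × 0.6793 ≈ 2036.50.

2036 px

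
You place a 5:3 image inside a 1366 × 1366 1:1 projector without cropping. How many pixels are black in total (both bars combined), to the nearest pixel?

Since 1.667 > 1.000, the image is width-limited.
That makes the image 819.6000 px tall (1366 × 3/5).
Black = 1366 − 819.6000 = 546.4000 px.
Bar area = 546.4000 × 1366 ≈ 746382 px.

746382 pixels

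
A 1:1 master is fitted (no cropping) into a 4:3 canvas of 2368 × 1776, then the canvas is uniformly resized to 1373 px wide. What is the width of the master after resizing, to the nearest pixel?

1030 px

In the 2368×1776 frame the master fills the height: width = 1776 × 1/1 ≈ 1776.00 px.
The frame scales by 1373/2368 = 0.5798; 1776.00 × 0.5798 ≈ 1029.75 px.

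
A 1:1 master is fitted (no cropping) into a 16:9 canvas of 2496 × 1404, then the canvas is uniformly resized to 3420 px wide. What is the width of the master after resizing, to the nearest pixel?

1924 px

Fitted into 2496×1404, the master spans the height; its width is 1404 × 1/1 ≈ 1404.00 px.
Scaling 2496 → 3420 is ×1.3702, so the width becomes 1404.00 × 1.3702 ≈ 1923.75 px.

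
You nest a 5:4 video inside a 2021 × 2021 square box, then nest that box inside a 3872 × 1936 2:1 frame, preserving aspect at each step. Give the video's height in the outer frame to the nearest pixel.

Inside the 2021×2021 canvas the video is width-limited at 2021.00 × 1616.80.
The square canvas is height-limited in 3872×1936, giving 1936.00 × 1936.00; scale factor 0.9579.
Applying the same ×0.9579: 1616.80 → 1548.80.

1549 px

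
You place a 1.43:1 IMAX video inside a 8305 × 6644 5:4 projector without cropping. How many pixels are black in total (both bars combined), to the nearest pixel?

Since 1.430 > 1.250, the video is width-limited.
The video is 8305 / 1.430 ≈ 5807.6923 px tall.
Black = 6644 − 5807.6923 = 836.3077 px.
Bar area = 836.3077 × 8305 ≈ 6945535 px.

6945535 pixels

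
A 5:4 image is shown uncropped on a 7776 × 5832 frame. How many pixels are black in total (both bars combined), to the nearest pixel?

2834352 pixels

5:4 is narrower than 4:3, so it spans the full height.
Content width = 5832 × 5/4 ≈ 7290.0000 px.
Black = 7776 − 7290.0000 = 486.0000 px.
That's 486.0000 × 5832 ≈ 2834352 black pixels.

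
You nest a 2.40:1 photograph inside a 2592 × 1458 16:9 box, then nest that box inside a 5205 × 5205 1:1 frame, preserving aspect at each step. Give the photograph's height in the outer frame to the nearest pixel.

2.40:1 in 2592×1458: fills the width, so the photograph is 2592.00 × 1080.00.
16:9 in 5205×5205: fills the width, so the intermediate becomes 5205.00 × 2927.81 — a scale of ×2.0081.
Applying the same ×2.0081: 1080.00 → 2168.75.

2169 px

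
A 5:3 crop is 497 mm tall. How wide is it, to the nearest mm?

Width = 497·5/3 = 828.33.

828 mm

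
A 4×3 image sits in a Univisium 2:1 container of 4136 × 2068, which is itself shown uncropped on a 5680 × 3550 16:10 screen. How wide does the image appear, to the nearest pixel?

4×3 in 4136×2068: fills the height, so the image is 2757.33 × 2068.00.
Univisium 2:1 in 5680×3550: fills the width, so the intermediate becomes 5680.00 × 2840.00 — a scale of ×1.3733.
Applying the same ×1.3733: 2757.33 → 3786.67.

3787 px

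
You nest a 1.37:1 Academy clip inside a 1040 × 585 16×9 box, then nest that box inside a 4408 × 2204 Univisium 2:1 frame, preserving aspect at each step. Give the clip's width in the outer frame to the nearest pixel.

3019 px

1.37:1 Academy in 1040×585: fills the height, so the clip is 801.45 × 585.00.
The 16×9 canvas is height-limited in 4408×2204, giving 3918.22 × 2204.00; scale factor 3.7675.
Applying the same ×3.7675: 801.45 → 3019.48.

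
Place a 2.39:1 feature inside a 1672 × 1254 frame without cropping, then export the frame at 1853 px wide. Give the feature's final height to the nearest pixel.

775 px

In the 1672×1254 frame the feature fills the width: height = 1672 / 2.390 ≈ 699.58 px.
Scaling 1672 → 1853 is ×1.1083, so the height becomes 699.58 × 1.1083 ≈ 775.31 px.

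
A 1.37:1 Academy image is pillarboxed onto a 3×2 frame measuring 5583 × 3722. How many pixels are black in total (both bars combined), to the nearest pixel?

Since 1.370 < 1.500, the image is height-limited.
The image is 3722 × 1.370 ≈ 5099.1400 px wide.
Leftover width: 5583 − 5099.1400 = 483.8600 px.
That's 483.8600 × 3722 ≈ 1800927 black pixels.

1800927 pixels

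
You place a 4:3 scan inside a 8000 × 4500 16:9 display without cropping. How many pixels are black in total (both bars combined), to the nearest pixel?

9000000 pixels

4:3 is narrower than 16:9, so it spans the full height.
That makes the image 6000.0000 px wide (4500 × 4/3).
Black = 8000 − 6000.0000 = 2000.0000 px.
Across the 4500-px span: 2000.0000 × 4500 ≈ 9000000 px.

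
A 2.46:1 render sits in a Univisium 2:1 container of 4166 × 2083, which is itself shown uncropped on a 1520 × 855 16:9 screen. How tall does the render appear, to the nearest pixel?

618 px

Inside the 4166×2083 canvas the render is width-limited at 4166.00 × 1693.50.
Second fit — the Univisium 2:1 canvas into 1520×855 spans the width: 1520.00 × 760.00 (×0.3649 from 4166×2083).
So the render's height is 1693.50 × 0.3649 ≈ 617.89.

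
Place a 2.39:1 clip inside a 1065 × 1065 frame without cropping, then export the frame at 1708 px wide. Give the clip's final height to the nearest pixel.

In the 1065×1065 frame the clip fills the width: height = 1065 / 2.390 ≈ 445.61 px.
The frame scales by 1708/1065 = 1.6038; 445.61 × 1.6038 ≈ 714.64 px.

715 px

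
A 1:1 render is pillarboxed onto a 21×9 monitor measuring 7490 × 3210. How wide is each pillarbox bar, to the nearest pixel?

2140 px

1:1 is narrower than 21×9, so it spans the full height.
The render is 3210 × 1/1 ≈ 3210.00 px wide.
Black = 7490 − 3210.00 = 4280.00 px, or 2140.00 per bar.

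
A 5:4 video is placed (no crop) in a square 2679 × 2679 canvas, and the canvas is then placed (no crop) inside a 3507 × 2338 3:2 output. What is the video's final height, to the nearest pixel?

1870 px

5:4 in 2679×2679: fills the width, so the video is 2679.00 × 2143.20.
The square canvas is height-limited in 3507×2338, giving 2338.00 × 2338.00; scale factor 0.8727.
So the video's height is 2143.20 × 0.8727 ≈ 1870.40.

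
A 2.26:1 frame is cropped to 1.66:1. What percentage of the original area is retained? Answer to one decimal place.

73.5%

Going from 2.26:1 to 1.66:1 means cutting width while keeping height.
(1.660)/(2.260) ≈ 0.735 of the area survives.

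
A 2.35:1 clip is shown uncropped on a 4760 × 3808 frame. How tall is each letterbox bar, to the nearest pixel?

891 px

Since 2.350 > 1.250, the clip is width-limited.
That makes the image 2025.53 px tall (4760 / 2.350).
Black = 3808 − 2025.53 = 1782.47 px, or 891.23 per bar.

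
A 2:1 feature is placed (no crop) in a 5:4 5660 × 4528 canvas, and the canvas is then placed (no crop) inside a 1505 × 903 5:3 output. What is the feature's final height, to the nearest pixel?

First fit — 2:1 into 5660×4528 spans the width: 5660.00 × 2830.00.
The 5:4 canvas is height-limited in 1505×903, giving 1128.75 × 903.00; scale factor 0.1994.
So the feature's height is 2830.00 × 0.1994 ≈ 564.38.

564 px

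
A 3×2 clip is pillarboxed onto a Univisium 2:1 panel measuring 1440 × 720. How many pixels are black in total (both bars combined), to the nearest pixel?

3×2 (1.500) < Univisium 2:1 (2.000), so the clip fills the height.
Content width = 720 × 3/2 ≈ 1080.0000 px.
Leftover width: 1440 − 1080.0000 = 360.0000 px.
Bar area = 360.0000 × 720 ≈ 259200 px.

259200 pixels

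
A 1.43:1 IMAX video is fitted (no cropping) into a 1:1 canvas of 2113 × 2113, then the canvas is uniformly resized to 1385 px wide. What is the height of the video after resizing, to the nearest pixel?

969 px

At 2113×2113 the video is width-limited, so height = 2113 / 1.430 ≈ 1477.62 px.
Scaling 2113 → 1385 is ×0.6555, so the height becomes 1477.62 × 0.6555 ≈ 968.53 px.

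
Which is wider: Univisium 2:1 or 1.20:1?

Univisium 2:1

Univisium 2:1 = 2 and 1.2; 2 > 1.2.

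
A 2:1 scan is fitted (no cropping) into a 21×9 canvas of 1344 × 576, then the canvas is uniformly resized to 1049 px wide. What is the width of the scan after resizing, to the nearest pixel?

899 px

In the 1344×576 frame the scan fills the height: width = 576 × 2/1 ≈ 1152.00 px.
Scaling 1344 → 1049 is ×0.7805, so the width becomes 1152.00 × 0.7805 ≈ 899.14 px.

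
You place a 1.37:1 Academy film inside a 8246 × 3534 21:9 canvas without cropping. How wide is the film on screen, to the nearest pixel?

1.37:1 Academy is narrower than 21:9, so it spans the full height.
Content width = 3534 × 1.370 ≈ 4841.58 px.

4842 px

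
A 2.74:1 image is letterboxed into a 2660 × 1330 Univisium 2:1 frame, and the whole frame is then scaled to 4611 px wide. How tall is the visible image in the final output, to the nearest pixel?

1683 px

At 2660×1330 the image is width-limited, so height = 2660 / 2.740 ≈ 970.80 px.
Scaling 2660 → 4611 is ×1.7335, so the height becomes 970.80 × 1.7335 ≈ 1682.85 px.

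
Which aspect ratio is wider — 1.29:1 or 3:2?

1.29 and 3:2 = 1.5; 1.5 > 1.29.

3:2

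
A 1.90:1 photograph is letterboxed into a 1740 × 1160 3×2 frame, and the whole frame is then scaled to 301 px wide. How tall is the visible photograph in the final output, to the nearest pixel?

Fitted into 1740×1160, the photograph spans the width; its height is 1740 / 1.900 ≈ 915.79 px.
The frame scales by 301/1740 = 0.1730; 915.79 × 0.1730 ≈ 158.42 px.

158 px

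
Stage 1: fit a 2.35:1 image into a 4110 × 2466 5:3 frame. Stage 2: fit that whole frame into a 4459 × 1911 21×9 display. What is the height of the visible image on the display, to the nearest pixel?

1355 px

2.35:1 in 4110×2466: fills the width, so the image is 4110.00 × 1748.94.
The 5:3 canvas is height-limited in 4459×1911, giving 3185.00 × 1911.00; scale factor 0.7749.
Applying the same ×0.7749: 1748.94 → 1355.32.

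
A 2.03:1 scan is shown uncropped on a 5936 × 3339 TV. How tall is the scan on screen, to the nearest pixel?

2924 px

Since 2.030 > 1.778, the scan is width-limited.
Content height = 5936 / 2.030 ≈ 2924.14 px.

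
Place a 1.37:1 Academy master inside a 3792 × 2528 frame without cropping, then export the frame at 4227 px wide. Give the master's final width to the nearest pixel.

In the 3792×2528 frame the master fills the height: width = 2528 × 1.370 ≈ 3463.36 px.
Resizing to 4227 px wide multiplies everything by 1.1147: 3463.36 → 3860.66 px.

3861 px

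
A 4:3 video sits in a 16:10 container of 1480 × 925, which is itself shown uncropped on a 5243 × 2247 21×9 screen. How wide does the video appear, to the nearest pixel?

2996 px

Inside the 1480×925 canvas the video is height-limited at 1233.33 × 925.00.
Second fit — the 16:10 canvas into 5243×2247 spans the height: 3595.20 × 2247.00 (×2.4292 from 1480×925).
Applying the same ×2.4292: 1233.33 → 2996.00.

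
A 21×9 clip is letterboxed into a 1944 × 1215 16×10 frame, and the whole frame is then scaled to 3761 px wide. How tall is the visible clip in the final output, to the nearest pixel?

At 1944×1215 the clip is width-limited, so height = 1944 × 9/21 ≈ 833.14 px.
The frame scales by 3761/1944 = 1.9347; 833.14 × 1.9347 ≈ 1611.86 px.

1612 px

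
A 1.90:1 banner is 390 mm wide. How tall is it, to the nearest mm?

205 mm

Height = 390 / 1.900 = 205.26.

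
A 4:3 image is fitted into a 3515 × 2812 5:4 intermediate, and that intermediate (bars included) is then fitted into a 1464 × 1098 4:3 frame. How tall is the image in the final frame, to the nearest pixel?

1029 px

First fit — 4:3 into 3515×2812 spans the width: 3515.00 × 2636.25.
The 5:4 canvas is height-limited in 1464×1098, giving 1372.50 × 1098.00; scale factor 0.3905.
Applying the same ×0.3905: 2636.25 → 1029.38.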